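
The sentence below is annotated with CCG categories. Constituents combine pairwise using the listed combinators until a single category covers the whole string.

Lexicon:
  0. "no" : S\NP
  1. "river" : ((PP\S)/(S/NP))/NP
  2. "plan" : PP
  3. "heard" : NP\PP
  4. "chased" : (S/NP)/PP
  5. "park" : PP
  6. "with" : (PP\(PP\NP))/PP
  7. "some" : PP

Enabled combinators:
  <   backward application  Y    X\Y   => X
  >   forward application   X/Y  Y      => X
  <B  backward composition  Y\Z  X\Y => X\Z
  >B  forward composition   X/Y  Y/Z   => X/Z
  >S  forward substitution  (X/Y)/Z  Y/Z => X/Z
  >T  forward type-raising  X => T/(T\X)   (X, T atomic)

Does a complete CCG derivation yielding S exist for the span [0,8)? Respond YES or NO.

NO

S\NP ((PP\S)/(S/NP))/NP PP NP\PP (S/NP)/PP PP (PP\(PP\NP))/PP PP
CKY chart[0,8] = {N/(N\PP), NP/(NP\PP), PP, PP/(PP\PP), S/(S\PP)}; S ∉ chart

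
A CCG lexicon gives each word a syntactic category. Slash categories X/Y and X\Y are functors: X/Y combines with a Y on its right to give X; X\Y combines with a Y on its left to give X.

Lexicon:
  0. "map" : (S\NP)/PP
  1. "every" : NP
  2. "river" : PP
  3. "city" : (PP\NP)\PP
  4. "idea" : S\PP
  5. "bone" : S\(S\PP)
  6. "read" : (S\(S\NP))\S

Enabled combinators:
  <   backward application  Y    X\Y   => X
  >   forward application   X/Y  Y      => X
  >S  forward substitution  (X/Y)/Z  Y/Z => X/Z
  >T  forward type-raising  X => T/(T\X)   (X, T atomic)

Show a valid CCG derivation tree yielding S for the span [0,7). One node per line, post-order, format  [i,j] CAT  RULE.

[0,7] S   <
  [0,4] S\NP   >
    [0,1] "map" : (S\NP)/PP
    [1,4] PP   >
      [1,2] PP/(PP\NP)   >T
        [1,2] "every" : NP
      [2,4] PP\NP   <
        [2,3] "river" : PP
        [3,4] "city" : (PP\NP)\PP
  [4,7] S\(S\NP)   <
    [4,6] S   <
      [4,5] "idea" : S\PP
      [5,6] "bone" : S\(S\PP)
    [6,7] "read" : (S\(S\NP))\S

[0,1] (S\NP)/PP  lex  "map"
[1,2] NP  lex  "every"
[1,2] PP/(PP\NP)  >T
[2,3] PP  lex  "river"
[3,4] (PP\NP)\PP  lex  "city"
[2,4] PP\NP  <  k=3
[1,4] PP  >  k=2
[0,4] S\NP  >  k=1
[4,5] S\PP  lex  "idea"
[5,6] S\(S\PP)  lex  "bone"
[4,6] S  <  k=5
[6,7] (S\(S\NP))\S  lex  "read"
[4,7] S\(S\NP)  <  k=6
[0,7] S  <  k=4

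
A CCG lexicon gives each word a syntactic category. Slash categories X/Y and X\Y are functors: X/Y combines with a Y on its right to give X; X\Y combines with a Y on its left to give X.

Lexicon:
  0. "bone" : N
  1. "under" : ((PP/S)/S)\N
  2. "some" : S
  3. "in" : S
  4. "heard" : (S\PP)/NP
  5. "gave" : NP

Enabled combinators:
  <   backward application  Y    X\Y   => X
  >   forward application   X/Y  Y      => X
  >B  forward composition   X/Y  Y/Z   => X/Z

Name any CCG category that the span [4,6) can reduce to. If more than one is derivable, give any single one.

[0,6] S   <
  [0,4] PP   >
    [0,3] PP/S   >
      [0,2] (PP/S)/S   <
        [0,1] "bone" : N
        [1,2] "under" : ((PP/S)/S)\N
      [2,3] "some" : S
    [3,4] "in" : S
  [4,6] S\PP   >
    [4,5] "heard" : (S\PP)/NP
    [5,6] "gave" : NP

S\PP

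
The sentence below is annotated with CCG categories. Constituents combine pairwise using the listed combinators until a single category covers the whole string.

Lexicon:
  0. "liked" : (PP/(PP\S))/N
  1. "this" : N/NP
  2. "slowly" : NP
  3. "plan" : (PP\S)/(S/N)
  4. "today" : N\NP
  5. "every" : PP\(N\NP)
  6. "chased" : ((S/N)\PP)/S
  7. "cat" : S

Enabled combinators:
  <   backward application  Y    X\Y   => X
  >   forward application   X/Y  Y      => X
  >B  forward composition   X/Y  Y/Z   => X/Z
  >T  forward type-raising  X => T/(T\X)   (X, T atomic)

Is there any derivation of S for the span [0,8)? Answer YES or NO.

(PP/(PP\S))/N N/NP NP (PP\S)/(S/N) N\NP PP\(N\NP) ((S/N)\PP)/S S
CKY chart[0,8] = {N/(N\PP), NP/(NP\PP), PP, PP/(PP\PP), S/(S\PP)}; S ∉ chart

NO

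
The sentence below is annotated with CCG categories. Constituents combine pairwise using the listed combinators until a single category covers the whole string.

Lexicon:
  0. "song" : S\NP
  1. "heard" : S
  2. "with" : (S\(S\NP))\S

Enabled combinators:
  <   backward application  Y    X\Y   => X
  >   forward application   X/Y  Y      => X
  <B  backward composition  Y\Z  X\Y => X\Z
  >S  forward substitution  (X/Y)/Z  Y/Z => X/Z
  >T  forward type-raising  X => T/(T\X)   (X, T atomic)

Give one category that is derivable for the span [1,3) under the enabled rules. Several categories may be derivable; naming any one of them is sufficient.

S\(S\NP)

[0,3] S   <
  [0,1] "song" : S\NP
  [1,3] S\(S\NP)   <
    [1,2] "heard" : S
    [2,3] "with" : (S\(S\NP))\S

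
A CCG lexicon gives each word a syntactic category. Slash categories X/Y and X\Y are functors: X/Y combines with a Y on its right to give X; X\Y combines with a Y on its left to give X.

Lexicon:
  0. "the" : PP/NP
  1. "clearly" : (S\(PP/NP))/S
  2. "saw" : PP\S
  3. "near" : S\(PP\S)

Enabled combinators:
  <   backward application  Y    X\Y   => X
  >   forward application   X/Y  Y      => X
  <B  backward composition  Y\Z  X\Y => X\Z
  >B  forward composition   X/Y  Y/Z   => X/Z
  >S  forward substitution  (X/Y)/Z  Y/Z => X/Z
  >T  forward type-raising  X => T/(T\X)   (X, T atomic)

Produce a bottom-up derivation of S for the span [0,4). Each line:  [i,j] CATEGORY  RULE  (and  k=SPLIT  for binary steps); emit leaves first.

[0,4] S   <
  [0,1] "the" : PP/NP
  [1,4] S\(PP/NP)   >
    [1,2] "clearly" : (S\(PP/NP))/S
    [2,4] S   <
      [2,3] "saw" : PP\S
      [3,4] "near" : S\(PP\S)

[0,1] PP/NP  lex  "the"
[1,2] (S\(PP/NP))/S  lex  "clearly"
[2,3] PP\S  lex  "saw"
[3,4] S\(PP\S)  lex  "near"
[2,4] S  <  k=3
[1,4] S\(PP/NP)  >  k=2
[0,4] S  <  k=1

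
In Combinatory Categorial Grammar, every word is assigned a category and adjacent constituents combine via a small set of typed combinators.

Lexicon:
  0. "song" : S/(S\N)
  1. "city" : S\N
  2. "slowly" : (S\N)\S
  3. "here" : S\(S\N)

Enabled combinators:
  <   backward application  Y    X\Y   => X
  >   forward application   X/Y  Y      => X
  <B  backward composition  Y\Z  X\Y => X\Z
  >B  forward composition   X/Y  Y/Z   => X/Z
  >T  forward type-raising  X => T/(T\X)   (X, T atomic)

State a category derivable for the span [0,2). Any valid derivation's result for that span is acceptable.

S

[0,4] S   <
  [0,3] S\N   <
    [0,2] S   >
      [0,1] "song" : S/(S\N)
      [1,2] "city" : S\N
    [2,3] "slowly" : (S\N)\S
  [3,4] "here" : S\(S\N)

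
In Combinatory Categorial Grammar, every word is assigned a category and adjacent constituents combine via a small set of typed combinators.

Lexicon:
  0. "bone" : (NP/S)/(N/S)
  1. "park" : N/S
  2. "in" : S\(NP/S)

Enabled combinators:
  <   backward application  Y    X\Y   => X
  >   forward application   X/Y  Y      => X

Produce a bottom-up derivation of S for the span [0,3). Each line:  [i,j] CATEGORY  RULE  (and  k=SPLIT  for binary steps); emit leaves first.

[0,3] S   <
  [0,2] NP/S   >
    [0,1] "bone" : (NP/S)/(N/S)
    [1,2] "park" : N/S
  [2,3] "in" : S\(NP/S)

[0,1] (NP/S)/(N/S)  lex  "bone"
[1,2] N/S  lex  "park"
[0,2] NP/S  >  k=1
[2,3] S\(NP/S)  lex  "in"
[0,3] S  <  k=2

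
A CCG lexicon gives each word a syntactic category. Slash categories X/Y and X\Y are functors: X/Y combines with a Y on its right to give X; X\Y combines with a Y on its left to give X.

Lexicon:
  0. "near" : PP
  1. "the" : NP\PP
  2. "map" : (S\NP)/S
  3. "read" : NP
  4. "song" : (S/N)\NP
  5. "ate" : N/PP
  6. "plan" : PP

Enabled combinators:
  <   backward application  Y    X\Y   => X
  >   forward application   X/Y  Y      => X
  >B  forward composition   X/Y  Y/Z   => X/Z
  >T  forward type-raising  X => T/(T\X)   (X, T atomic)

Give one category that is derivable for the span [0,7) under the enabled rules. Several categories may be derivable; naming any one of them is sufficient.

S

[0,7] S   <
  [0,2] NP   >
    [0,1] NP/(NP\PP)   >T
      [0,1] "near" : PP
    [1,2] "the" : NP\PP
  [2,7] S\NP   >
    [2,3] "map" : (S\NP)/S
    [3,7] S   >
      [3,5] S/N   <
        [3,4] "read" : NP
        [4,5] "song" : (S/N)\NP
      [5,7] N   >
        [5,6] "ate" : N/PP
        [6,7] "plan" : PP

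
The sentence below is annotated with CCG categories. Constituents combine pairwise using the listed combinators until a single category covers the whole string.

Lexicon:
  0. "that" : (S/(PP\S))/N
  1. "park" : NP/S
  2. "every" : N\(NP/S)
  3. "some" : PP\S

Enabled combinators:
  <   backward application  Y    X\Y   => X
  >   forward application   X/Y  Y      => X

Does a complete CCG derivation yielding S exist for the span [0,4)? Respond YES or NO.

[0,4] S   >
  [0,3] S/(PP\S)   >
    [0,1] "that" : (S/(PP\S))/N
    [1,3] N   <
      [1,2] "park" : NP/S
      [2,3] "every" : N\(NP/S)
  [3,4] "some" : PP\S

YES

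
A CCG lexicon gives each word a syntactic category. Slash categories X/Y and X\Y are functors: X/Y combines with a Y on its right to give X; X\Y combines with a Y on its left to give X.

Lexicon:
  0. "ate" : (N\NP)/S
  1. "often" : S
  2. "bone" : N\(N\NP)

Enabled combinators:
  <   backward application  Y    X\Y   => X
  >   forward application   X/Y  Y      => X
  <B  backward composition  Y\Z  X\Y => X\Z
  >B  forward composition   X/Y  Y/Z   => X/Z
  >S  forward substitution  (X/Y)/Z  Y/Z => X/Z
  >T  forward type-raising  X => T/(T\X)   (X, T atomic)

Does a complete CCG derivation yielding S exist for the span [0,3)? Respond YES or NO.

(N\NP)/S S N\(N\NP)
CKY chart[0,3] = {N, N/(N\N), NP/(NP\N), PP/(PP\N), S/(S\N)}; S ∉ chart

NO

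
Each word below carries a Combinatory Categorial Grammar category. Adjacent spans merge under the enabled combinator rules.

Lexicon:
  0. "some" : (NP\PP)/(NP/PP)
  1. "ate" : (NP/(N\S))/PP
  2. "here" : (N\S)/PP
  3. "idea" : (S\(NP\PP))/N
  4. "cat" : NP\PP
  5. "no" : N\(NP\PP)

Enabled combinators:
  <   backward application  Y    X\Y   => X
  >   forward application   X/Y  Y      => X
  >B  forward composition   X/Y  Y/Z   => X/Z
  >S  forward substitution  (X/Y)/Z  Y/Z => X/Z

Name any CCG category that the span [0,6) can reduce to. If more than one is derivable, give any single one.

S

[0,6] S   <
  [0,3] NP\PP   >
    [0,1] "some" : (NP\PP)/(NP/PP)
    [1,3] NP/PP   >S
      [1,2] "ate" : (NP/(N\S))/PP
      [2,3] "here" : (N\S)/PP
  [3,6] S\(NP\PP)   >
    [3,4] "idea" : (S\(NP\PP))/N
    [4,6] N   <
      [4,5] "cat" : NP\PP
      [5,6] "no" : N\(NP\PP)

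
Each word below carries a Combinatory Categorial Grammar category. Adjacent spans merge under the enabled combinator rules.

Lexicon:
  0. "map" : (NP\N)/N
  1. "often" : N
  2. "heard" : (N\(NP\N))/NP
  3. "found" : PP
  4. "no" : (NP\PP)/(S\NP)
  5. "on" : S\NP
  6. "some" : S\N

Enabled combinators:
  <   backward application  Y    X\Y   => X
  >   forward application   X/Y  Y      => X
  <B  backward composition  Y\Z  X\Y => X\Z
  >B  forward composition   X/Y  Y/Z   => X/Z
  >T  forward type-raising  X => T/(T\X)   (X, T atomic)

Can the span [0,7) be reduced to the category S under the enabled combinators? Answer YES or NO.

[0,7] S   <
  [0,6] N   <
    [0,2] NP\N   >
      [0,1] "map" : (NP\N)/N
      [1,2] "often" : N
    [2,6] N\(NP\N)   >
      [2,3] "heard" : (N\(NP\N))/NP
      [3,6] NP   <
        [3,4] "found" : PP
        [4,6] NP\PP   >
          [4,5] "no" : (NP\PP)/(S\NP)
          [5,6] "on" : S\NP
  [6,7] "some" : S\N

YES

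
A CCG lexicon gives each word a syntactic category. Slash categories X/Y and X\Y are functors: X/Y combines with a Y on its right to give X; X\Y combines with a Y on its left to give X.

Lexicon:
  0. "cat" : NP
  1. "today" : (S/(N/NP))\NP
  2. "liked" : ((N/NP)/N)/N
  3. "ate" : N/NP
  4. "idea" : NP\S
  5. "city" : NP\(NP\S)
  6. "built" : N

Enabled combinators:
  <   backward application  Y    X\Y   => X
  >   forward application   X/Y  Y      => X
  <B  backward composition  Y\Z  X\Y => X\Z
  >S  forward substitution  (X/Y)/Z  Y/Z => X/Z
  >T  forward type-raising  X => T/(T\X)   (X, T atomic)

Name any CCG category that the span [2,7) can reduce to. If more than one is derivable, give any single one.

[0,7] S   >
  [0,2] S/(N/NP)   <
    [0,1] "cat" : NP
    [1,2] "today" : (S/(N/NP))\NP
  [2,7] N/NP   >
    [2,6] (N/NP)/N   >
      [2,3] "liked" : ((N/NP)/N)/N
      [3,6] N   >
        [3,4] "ate" : N/NP
        [4,6] NP   <
          [4,5] "idea" : NP\S
          [5,6] "city" : NP\(NP\S)
    [6,7] "built" : N

N/NP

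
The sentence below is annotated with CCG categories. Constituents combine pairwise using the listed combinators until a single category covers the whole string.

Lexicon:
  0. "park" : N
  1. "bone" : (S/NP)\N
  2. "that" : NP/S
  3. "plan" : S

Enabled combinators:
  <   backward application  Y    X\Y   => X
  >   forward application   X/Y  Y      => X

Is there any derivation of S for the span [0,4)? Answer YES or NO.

[0,4] S   >
  [0,2] S/NP   <
    [0,1] "park" : N
    [1,2] "bone" : (S/NP)\N
  [2,4] NP   >
    [2,3] "that" : NP/S
    [3,4] "plan" : S

YES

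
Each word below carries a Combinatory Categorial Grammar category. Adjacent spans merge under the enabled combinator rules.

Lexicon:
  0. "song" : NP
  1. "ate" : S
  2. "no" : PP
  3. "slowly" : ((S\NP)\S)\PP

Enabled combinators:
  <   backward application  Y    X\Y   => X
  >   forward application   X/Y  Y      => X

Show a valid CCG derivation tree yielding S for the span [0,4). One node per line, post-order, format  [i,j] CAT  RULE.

[0,1] NP  lex  "song"
[1,2] S  lex  "ate"
[2,3] PP  lex  "no"
[3,4] ((S\NP)\S)\PP  lex  "slowly"
[2,4] (S\NP)\S  <  k=3
[1,4] S\NP  <  k=2
[0,4] S  <  k=1

[0,4] S   <
  [0,1] "song" : NP
  [1,4] S\NP   <
    [1,2] "ate" : S
    [2,4] (S\NP)\S   <
      [2,3] "no" : PP
      [3,4] "slowly" : ((S\NP)\S)\PP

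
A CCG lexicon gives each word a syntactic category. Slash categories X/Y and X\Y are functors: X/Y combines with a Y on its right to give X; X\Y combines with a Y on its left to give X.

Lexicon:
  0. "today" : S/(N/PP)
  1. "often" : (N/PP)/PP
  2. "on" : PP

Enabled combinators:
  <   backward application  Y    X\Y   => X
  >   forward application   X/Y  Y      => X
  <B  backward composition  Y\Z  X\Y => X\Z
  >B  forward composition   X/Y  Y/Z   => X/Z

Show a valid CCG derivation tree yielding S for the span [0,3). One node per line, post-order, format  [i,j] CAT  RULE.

[0,1] S/(N/PP)  lex  "today"
[1,2] (N/PP)/PP  lex  "often"
[0,2] S/PP  >B  k=1
[2,3] PP  lex  "on"
[0,3] S  >  k=2

[0,3] S   >
  [0,2] S/PP   >B
    [0,1] "today" : S/(N/PP)
    [1,2] "often" : (N/PP)/PP
  [2,3] "on" : PP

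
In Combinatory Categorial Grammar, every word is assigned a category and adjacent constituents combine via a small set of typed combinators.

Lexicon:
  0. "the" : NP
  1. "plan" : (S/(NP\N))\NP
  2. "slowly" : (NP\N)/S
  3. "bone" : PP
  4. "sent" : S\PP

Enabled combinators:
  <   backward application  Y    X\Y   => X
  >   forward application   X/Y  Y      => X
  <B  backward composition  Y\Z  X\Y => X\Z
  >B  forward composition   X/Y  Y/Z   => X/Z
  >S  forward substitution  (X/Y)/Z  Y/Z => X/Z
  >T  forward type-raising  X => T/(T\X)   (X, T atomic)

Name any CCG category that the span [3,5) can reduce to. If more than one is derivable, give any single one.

S

[0,5] S   >
  [0,2] S/(NP\N)   <
    [0,1] "the" : NP
    [1,2] "plan" : (S/(NP\N))\NP
  [2,5] NP\N   >
    [2,3] "slowly" : (NP\N)/S
    [3,5] S   <
      [3,4] "bone" : PP
      [4,5] "sent" : S\PP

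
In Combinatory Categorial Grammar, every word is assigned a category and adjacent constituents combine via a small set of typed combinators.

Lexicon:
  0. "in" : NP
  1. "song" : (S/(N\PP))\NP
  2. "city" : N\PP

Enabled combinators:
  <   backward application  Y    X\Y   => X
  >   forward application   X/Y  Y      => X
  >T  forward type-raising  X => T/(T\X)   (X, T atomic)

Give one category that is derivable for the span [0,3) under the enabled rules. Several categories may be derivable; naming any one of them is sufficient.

S

[0,3] S   >
  [0,2] S/(N\PP)   <
    [0,1] "in" : NP
    [1,2] "song" : (S/(N\PP))\NP
  [2,3] "city" : N\PP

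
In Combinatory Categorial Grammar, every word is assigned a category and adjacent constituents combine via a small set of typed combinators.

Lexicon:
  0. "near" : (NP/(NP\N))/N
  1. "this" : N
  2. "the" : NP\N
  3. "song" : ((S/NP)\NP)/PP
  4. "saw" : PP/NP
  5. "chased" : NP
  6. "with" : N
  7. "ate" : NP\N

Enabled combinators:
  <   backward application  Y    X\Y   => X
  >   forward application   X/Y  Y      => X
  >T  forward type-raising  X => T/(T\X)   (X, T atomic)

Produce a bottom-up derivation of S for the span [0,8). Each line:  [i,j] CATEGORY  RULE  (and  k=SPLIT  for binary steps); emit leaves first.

[0,1] (NP/(NP\N))/N  lex  "near"
[1,2] N  lex  "this"
[0,2] NP/(NP\N)  >  k=1
[2,3] NP\N  lex  "the"
[0,3] NP  >  k=2
[3,4] ((S/NP)\NP)/PP  lex  "song"
[4,5] PP/NP  lex  "saw"
[5,6] NP  lex  "chased"
[4,6] PP  >  k=5
[3,6] (S/NP)\NP  >  k=4
[0,6] S/NP  <  k=3
[6,7] N  lex  "with"
[7,8] NP\N  lex  "ate"
[6,8] NP  <  k=7
[0,8] S  >  k=6

[0,8] S   >
  [0,6] S/NP   <
    [0,3] NP   >
      [0,2] NP/(NP\N)   >
        [0,1] "near" : (NP/(NP\N))/N
        [1,2] "this" : N
      [2,3] "the" : NP\N
    [3,6] (S/NP)\NP   >
      [3,4] "song" : ((S/NP)\NP)/PP
      [4,6] PP   >
        [4,5] "saw" : PP/NP
        [5,6] "chased" : NP
  [6,8] NP   <
    [6,7] "with" : N
    [7,8] "ate" : NP\N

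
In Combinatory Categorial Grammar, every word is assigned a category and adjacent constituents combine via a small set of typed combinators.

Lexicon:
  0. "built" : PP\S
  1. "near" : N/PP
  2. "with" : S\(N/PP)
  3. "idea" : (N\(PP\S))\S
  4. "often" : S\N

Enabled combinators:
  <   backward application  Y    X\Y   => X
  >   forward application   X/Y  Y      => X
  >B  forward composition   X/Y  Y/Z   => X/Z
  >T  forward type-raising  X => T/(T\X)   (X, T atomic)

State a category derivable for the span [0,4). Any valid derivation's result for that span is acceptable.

[0,5] S   <
  [0,4] N   <
    [0,1] "built" : PP\S
    [1,4] N\(PP\S)   <
      [1,3] S   <
        [1,2] "near" : N/PP
        [2,3] "with" : S\(N/PP)
      [3,4] "idea" : (N\(PP\S))\S
  [4,5] "often" : S\N

N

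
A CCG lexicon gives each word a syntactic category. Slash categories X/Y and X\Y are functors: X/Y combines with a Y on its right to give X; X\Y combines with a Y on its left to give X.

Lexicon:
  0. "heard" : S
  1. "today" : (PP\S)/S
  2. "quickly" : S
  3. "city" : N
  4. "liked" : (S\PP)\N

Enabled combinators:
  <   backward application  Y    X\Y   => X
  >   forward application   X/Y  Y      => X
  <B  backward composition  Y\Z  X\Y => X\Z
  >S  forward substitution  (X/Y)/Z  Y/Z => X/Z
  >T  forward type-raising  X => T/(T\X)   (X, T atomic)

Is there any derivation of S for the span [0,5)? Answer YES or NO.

[0,5] S   <
  [0,3] PP   <
    [0,1] "heard" : S
    [1,3] PP\S   >
      [1,2] "today" : (PP\S)/S
      [2,3] "quickly" : S
  [3,5] S\PP   <
    [3,4] "city" : N
    [4,5] "liked" : (S\PP)\N

YES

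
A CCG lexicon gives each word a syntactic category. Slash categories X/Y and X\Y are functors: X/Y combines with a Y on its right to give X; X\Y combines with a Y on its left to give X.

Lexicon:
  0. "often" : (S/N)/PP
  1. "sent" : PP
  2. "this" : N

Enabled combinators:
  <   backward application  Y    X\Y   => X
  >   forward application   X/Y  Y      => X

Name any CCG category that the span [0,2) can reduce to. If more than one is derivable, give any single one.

[0,3] S   >
  [0,2] S/N   >
    [0,1] "often" : (S/N)/PP
    [1,2] "sent" : PP
  [2,3] "this" : N

S/N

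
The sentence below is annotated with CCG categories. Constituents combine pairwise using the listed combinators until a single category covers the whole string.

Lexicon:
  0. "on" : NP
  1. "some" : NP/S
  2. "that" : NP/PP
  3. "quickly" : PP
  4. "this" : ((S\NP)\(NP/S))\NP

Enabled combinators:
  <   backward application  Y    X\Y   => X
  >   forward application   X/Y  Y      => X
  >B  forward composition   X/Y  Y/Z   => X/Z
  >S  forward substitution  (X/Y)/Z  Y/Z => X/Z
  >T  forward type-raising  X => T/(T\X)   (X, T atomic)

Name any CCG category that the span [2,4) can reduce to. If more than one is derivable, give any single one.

NP

[0,5] S   <
  [0,1] "on" : NP
  [1,5] S\NP   <
    [1,2] "some" : NP/S
    [2,5] (S\NP)\(NP/S)   <
      [2,4] NP   >
        [2,3] "that" : NP/PP
        [3,4] "quickly" : PP
      [4,5] "this" : ((S\NP)\(NP/S))\NP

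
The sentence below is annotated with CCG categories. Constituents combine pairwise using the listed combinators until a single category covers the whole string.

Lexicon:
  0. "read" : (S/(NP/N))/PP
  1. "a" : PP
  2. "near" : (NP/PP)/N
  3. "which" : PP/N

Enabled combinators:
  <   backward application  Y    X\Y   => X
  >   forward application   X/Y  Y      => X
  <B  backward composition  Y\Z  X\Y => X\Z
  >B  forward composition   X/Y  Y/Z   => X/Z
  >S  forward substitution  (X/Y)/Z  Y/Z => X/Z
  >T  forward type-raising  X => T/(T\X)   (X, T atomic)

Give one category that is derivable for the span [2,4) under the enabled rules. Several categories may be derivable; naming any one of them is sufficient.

NP/N

[0,4] S   >
  [0,2] S/(NP/N)   >
    [0,1] "read" : (S/(NP/N))/PP
    [1,2] "a" : PP
  [2,4] NP/N   >S
    [2,3] "near" : (NP/PP)/N
    [3,4] "which" : PP/N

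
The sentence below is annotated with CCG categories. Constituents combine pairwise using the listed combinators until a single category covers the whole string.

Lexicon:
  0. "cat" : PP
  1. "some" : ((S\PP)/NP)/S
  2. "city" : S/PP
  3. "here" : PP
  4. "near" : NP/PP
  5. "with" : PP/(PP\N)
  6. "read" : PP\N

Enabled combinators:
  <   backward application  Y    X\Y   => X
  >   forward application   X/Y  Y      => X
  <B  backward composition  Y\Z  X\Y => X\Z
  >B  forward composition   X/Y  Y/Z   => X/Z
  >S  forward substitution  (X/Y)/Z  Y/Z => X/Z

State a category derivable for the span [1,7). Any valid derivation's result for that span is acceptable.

[0,7] S   <
  [0,1] "cat" : PP
  [1,7] S\PP   >
    [1,4] (S\PP)/NP   >
      [1,2] "some" : ((S\PP)/NP)/S
      [2,4] S   >
        [2,3] "city" : S/PP
        [3,4] "here" : PP
    [4,7] NP   >
      [4,5] "near" : NP/PP
      [5,7] PP   >
        [5,6] "with" : PP/(PP\N)
        [6,7] "read" : PP\N

S\PP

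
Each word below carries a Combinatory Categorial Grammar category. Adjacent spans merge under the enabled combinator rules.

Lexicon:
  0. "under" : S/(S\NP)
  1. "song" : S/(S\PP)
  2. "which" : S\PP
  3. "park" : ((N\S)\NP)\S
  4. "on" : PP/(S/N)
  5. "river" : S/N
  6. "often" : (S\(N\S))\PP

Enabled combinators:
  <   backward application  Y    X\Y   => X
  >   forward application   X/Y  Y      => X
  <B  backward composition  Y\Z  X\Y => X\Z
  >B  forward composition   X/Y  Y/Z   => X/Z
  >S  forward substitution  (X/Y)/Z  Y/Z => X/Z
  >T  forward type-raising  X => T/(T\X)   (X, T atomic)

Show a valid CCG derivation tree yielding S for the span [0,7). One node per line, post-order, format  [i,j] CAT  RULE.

[0,1] S/(S\NP)  lex  "under"
[1,2] S/(S\PP)  lex  "song"
[2,3] S\PP  lex  "which"
[1,3] S  >  k=2
[3,4] ((N\S)\NP)\S  lex  "park"
[1,4] (N\S)\NP  <  k=3
[4,5] PP/(S/N)  lex  "on"
[5,6] S/N  lex  "river"
[4,6] PP  >  k=5
[6,7] (S\(N\S))\PP  lex  "often"
[4,7] S\(N\S)  <  k=6
[1,7] S\NP  <B  k=4
[0,7] S  >  k=1

[0,7] S   >
  [0,1] "under" : S/(S\NP)
  [1,7] S\NP   <B
    [1,4] (N\S)\NP   <
      [1,3] S   >
        [1,2] "song" : S/(S\PP)
        [2,3] "which" : S\PP
      [3,4] "park" : ((N\S)\NP)\S
    [4,7] S\(N\S)   <
      [4,6] PP   >
        [4,5] "on" : PP/(S/N)
        [5,6] "river" : S/N
      [6,7] "often" : (S\(N\S))\PP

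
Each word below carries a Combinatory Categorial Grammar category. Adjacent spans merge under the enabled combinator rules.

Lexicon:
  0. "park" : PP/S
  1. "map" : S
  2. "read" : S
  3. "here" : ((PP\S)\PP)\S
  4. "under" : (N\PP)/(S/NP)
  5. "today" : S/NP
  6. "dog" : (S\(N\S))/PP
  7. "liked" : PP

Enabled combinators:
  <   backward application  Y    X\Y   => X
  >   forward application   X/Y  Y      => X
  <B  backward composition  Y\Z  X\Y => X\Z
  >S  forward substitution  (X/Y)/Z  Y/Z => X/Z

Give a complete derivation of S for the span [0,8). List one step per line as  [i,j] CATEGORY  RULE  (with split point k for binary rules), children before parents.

[0,8] S   <
  [0,6] N\S   <B
    [0,4] PP\S   <
      [0,2] PP   >
        [0,1] "park" : PP/S
        [1,2] "map" : S
      [2,4] (PP\S)\PP   <
        [2,3] "read" : S
        [3,4] "here" : ((PP\S)\PP)\S
    [4,6] N\PP   >
      [4,5] "under" : (N\PP)/(S/NP)
      [5,6] "today" : S/NP
  [6,8] S\(N\S)   >
    [6,7] "dog" : (S\(N\S))/PP
    [7,8] "liked" : PP

[0,1] PP/S  lex  "park"
[1,2] S  lex  "map"
[0,2] PP  >  k=1
[2,3] S  lex  "read"
[3,4] ((PP\S)\PP)\S  lex  "here"
[2,4] (PP\S)\PP  <  k=3
[0,4] PP\S  <  k=2
[4,5] (N\PP)/(S/NP)  lex  "under"
[5,6] S/NP  lex  "today"
[4,6] N\PP  >  k=5
[0,6] N\S  <B  k=4
[6,7] (S\(N\S))/PP  lex  "dog"
[7,8] PP  lex  "liked"
[6,8] S\(N\S)  >  k=7
[0,8] S  <  k=6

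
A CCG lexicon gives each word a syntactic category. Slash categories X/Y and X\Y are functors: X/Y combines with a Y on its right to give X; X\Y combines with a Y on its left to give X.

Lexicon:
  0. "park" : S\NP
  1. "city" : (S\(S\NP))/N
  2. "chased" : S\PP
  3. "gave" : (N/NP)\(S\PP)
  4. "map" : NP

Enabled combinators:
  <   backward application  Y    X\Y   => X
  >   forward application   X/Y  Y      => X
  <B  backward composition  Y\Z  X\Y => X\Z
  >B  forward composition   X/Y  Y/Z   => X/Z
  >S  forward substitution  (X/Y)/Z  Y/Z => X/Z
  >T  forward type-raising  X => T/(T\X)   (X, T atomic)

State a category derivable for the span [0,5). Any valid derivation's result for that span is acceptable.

S

[0,5] S   <
  [0,1] "park" : S\NP
  [1,5] S\(S\NP)   >
    [1,2] "city" : (S\(S\NP))/N
    [2,5] N   >
      [2,4] N/NP   <
        [2,3] "chased" : S\PP
        [3,4] "gave" : (N/NP)\(S\PP)
      [4,5] "map" : NP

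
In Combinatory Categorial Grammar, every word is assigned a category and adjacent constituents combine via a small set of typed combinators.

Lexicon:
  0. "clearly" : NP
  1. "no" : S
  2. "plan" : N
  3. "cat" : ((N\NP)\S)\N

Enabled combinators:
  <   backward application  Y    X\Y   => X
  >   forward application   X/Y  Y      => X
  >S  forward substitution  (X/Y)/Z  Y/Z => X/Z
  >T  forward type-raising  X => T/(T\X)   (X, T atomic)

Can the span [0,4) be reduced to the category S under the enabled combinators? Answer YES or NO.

NP S N ((N\NP)\S)\N
CKY chart[0,4] = {N, N/(N\N), NP/(NP\N), PP/(PP\N), S/(S\N)}; S ∉ chart

NO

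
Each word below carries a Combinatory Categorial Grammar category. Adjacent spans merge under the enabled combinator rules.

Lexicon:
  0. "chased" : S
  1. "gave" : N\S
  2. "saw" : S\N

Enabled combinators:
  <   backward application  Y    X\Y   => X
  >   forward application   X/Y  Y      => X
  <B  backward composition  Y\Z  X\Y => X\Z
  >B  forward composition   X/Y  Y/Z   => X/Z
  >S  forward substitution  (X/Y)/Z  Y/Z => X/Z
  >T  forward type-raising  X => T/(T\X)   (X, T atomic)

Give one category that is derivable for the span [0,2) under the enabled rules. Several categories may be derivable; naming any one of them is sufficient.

[0,3] S   <
  [0,2] N   >
    [0,1] N/(N\S)   >T
      [0,1] "chased" : S
    [1,2] "gave" : N\S
  [2,3] "saw" : S\N

N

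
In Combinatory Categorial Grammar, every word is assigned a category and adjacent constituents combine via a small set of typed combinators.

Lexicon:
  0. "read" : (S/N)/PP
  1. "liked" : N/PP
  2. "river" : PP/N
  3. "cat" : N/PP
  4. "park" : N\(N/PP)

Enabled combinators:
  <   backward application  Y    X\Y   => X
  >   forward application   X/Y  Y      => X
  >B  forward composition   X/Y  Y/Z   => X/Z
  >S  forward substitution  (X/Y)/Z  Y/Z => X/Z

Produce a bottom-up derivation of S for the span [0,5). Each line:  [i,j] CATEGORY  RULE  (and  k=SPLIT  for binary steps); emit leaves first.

[0,1] (S/N)/PP  lex  "read"
[1,2] N/PP  lex  "liked"
[0,2] S/PP  >S  k=1
[2,3] PP/N  lex  "river"
[3,4] N/PP  lex  "cat"
[4,5] N\(N/PP)  lex  "park"
[3,5] N  <  k=4
[2,5] PP  >  k=3
[0,5] S  >  k=2

[0,5] S   >
  [0,2] S/PP   >S
    [0,1] "read" : (S/N)/PP
    [1,2] "liked" : N/PP
  [2,5] PP   >
    [2,3] "river" : PP/N
    [3,5] N   <
      [3,4] "cat" : N/PP
      [4,5] "park" : N\(N/PP)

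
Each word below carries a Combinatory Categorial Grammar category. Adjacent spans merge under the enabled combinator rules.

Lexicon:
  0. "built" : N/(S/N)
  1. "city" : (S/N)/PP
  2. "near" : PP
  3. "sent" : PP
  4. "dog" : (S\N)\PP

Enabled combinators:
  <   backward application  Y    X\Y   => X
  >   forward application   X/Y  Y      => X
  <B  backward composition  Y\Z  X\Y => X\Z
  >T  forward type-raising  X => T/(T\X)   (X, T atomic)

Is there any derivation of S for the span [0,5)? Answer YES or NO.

[0,5] S   <
  [0,3] N   >
    [0,1] "built" : N/(S/N)
    [1,3] S/N   >
      [1,2] "city" : (S/N)/PP
      [2,3] "near" : PP
  [3,5] S\N   <
    [3,4] "sent" : PP
    [4,5] "dog" : (S\N)\PP

YES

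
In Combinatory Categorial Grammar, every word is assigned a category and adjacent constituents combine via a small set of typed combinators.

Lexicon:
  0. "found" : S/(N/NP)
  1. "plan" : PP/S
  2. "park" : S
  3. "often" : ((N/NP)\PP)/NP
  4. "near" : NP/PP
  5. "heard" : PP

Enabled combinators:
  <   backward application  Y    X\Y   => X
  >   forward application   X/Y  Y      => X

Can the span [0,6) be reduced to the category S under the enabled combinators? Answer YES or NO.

[0,6] S   >
  [0,1] "found" : S/(N/NP)
  [1,6] N/NP   <
    [1,3] PP   >
      [1,2] "plan" : PP/S
      [2,3] "park" : S
    [3,6] (N/NP)\PP   >
      [3,4] "often" : ((N/NP)\PP)/NP
      [4,6] NP   >
        [4,5] "near" : NP/PP
        [5,6] "heard" : PP

YES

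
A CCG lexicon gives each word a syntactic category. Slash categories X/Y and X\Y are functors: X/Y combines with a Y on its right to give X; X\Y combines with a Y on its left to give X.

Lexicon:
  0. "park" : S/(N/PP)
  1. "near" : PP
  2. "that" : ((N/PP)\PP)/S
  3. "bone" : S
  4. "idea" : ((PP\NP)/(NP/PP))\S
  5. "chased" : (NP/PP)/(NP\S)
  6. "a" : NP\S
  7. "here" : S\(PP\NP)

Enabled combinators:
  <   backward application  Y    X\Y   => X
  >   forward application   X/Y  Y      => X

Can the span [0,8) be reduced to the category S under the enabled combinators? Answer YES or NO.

YES

[0,8] S   >
  [0,1] "park" : S/(N/PP)
  [1,8] N/PP   <
    [1,2] "near" : PP
    [2,8] (N/PP)\PP   >
      [2,3] "that" : ((N/PP)\PP)/S
      [3,8] S   <
        [3,7] PP\NP   >
          [3,5] (PP\NP)/(NP/PP)   <
            [3,4] "bone" : S
            [4,5] "idea" : ((PP\NP)/(NP/PP))\S
          [5,7] NP/PP   >
            [5,6] "chased" : (NP/PP)/(NP\S)
            [6,7] "a" : NP\S
        [7,8] "here" : S\(PP\NP)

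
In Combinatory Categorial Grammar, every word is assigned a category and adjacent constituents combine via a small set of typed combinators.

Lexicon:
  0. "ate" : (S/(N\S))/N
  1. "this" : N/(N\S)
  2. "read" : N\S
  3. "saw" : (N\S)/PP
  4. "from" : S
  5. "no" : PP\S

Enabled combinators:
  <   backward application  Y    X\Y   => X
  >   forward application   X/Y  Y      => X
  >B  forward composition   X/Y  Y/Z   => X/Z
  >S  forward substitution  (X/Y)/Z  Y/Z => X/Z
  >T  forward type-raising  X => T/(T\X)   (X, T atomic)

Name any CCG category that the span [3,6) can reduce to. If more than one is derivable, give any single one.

N\S

[0,6] S   >
  [0,3] S/(N\S)   >
    [0,1] "ate" : (S/(N\S))/N
    [1,3] N   >
      [1,2] "this" : N/(N\S)
      [2,3] "read" : N\S
  [3,6] N\S   >
    [3,4] "saw" : (N\S)/PP
    [4,6] PP   >
      [4,5] PP/(PP\S)   >T
        [4,5] "from" : S
      [5,6] "no" : PP\S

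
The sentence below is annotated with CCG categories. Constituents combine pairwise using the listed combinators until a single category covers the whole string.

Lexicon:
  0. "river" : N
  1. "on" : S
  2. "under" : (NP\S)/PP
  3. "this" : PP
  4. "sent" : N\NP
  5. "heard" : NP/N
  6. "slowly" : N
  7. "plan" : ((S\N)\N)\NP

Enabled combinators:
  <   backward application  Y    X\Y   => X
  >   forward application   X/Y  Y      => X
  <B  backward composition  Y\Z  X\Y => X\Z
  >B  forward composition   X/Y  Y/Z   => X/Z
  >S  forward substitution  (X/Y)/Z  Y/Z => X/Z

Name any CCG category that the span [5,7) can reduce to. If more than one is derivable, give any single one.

[0,8] S   <
  [0,1] "river" : N
  [1,8] S\N   <
    [1,5] N   <
      [1,4] NP   <
        [1,2] "on" : S
        [2,4] NP\S   >
          [2,3] "under" : (NP\S)/PP
          [3,4] "this" : PP
      [4,5] "sent" : N\NP
    [5,8] (S\N)\N   <
      [5,7] NP   >
        [5,6] "heard" : NP/N
        [6,7] "slowly" : N
      [7,8] "plan" : ((S\N)\N)\NP

NP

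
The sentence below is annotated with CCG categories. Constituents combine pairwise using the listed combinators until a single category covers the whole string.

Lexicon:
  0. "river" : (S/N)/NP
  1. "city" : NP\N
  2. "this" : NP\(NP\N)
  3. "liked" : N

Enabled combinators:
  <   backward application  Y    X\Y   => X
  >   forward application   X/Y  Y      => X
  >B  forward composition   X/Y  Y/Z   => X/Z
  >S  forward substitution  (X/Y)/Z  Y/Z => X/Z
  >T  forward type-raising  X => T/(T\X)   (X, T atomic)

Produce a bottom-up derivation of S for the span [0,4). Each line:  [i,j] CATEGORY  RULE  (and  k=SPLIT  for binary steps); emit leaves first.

[0,4] S   >
  [0,3] S/N   >
    [0,1] "river" : (S/N)/NP
    [1,3] NP   <
      [1,2] "city" : NP\N
      [2,3] "this" : NP\(NP\N)
  [3,4] "liked" : N

[0,1] (S/N)/NP  lex  "river"
[1,2] NP\N  lex  "city"
[2,3] NP\(NP\N)  lex  "this"
[1,3] NP  <  k=2
[0,3] S/N  >  k=1
[3,4] N  lex  "liked"
[0,4] S  >  k=3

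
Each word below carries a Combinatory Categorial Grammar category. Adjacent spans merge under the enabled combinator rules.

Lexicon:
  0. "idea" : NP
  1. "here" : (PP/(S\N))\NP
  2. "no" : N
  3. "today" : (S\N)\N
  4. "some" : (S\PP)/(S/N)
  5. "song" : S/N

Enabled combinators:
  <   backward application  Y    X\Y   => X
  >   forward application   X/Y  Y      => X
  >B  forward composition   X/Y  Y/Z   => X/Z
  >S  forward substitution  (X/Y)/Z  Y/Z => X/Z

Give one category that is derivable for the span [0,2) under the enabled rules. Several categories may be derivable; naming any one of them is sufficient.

PP/(S\N)

[0,6] S   <
  [0,4] PP   >
    [0,2] PP/(S\N)   <
      [0,1] "idea" : NP
      [1,2] "here" : (PP/(S\N))\NP
    [2,4] S\N   <
      [2,3] "no" : N
      [3,4] "today" : (S\N)\N
  [4,6] S\PP   >
    [4,5] "some" : (S\PP)/(S/N)
    [5,6] "song" : S/N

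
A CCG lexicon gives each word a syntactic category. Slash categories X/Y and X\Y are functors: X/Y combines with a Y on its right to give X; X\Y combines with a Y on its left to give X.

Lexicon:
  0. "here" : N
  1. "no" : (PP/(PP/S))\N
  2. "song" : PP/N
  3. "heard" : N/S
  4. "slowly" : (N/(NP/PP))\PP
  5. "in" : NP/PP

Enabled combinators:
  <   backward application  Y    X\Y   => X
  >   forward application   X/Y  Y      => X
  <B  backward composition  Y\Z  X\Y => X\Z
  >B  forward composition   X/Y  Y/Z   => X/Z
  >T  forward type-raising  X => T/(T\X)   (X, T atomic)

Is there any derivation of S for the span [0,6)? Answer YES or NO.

NO

N (PP/(PP/S))\N PP/N N/S (N/(NP/PP))\PP NP/PP
CKY chart[0,6] = {N, N/(N\N), NP/(NP\N), PP/(PP\N), S/(S\N)}; S ∉ chart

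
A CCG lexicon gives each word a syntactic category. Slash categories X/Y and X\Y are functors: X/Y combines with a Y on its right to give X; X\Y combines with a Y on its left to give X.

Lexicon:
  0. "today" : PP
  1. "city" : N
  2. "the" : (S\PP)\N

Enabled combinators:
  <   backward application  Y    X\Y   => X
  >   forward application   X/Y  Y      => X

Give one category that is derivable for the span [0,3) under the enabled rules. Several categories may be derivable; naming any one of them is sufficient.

S

[0,3] S   <
  [0,1] "today" : PP
  [1,3] S\PP   <
    [1,2] "city" : N
    [2,3] "the" : (S\PP)\N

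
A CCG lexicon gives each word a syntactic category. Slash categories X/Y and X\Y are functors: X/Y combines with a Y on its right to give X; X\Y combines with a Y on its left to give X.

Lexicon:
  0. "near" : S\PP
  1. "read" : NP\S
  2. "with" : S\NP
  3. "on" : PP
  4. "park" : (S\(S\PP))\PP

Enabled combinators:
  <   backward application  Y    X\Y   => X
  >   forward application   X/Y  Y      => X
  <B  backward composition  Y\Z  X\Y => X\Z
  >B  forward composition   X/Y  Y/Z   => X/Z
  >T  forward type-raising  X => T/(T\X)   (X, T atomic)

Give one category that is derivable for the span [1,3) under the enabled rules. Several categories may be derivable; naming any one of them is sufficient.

S\S

[0,5] S   <
  [0,3] S\PP   <B
    [0,1] "near" : S\PP
    [1,3] S\S   <B
      [1,2] "read" : NP\S
      [2,3] "with" : S\NP
  [3,5] S\(S\PP)   <
    [3,4] "on" : PP
    [4,5] "park" : (S\(S\PP))\PP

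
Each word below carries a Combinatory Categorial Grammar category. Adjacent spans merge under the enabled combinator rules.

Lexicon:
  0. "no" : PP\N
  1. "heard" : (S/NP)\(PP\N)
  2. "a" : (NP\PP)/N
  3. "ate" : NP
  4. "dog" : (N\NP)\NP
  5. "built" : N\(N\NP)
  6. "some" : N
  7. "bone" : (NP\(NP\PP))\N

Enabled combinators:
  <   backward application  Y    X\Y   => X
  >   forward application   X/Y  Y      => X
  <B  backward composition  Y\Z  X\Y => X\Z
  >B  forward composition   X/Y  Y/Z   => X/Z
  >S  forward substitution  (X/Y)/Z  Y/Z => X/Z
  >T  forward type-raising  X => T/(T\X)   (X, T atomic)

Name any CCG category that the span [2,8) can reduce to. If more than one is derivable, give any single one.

[0,8] S   >
  [0,2] S/NP   <
    [0,1] "no" : PP\N
    [1,2] "heard" : (S/NP)\(PP\N)
  [2,8] NP   <
    [2,6] NP\PP   >
      [2,3] "a" : (NP\PP)/N
      [3,6] N   <
        [3,5] N\NP   <
          [3,4] "ate" : NP
          [4,5] "dog" : (N\NP)\NP
        [5,6] "built" : N\(N\NP)
    [6,8] NP\(NP\PP)   <
      [6,7] "some" : N
      [7,8] "bone" : (NP\(NP\PP))\N

NP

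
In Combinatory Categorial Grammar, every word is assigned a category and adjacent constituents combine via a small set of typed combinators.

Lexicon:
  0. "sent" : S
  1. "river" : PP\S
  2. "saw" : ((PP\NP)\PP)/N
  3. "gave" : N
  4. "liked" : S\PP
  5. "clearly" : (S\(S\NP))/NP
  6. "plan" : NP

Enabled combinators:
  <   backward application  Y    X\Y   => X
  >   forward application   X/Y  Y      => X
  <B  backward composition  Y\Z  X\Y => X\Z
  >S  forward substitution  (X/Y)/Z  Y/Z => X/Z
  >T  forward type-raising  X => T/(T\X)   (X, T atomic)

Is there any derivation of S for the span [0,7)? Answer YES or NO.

[0,7] S   <
  [0,5] S\NP   <B
    [0,4] PP\NP   <
      [0,2] PP   >
        [0,1] PP/(PP\S)   >T
          [0,1] "sent" : S
        [1,2] "river" : PP\S
      [2,4] (PP\NP)\PP   >
        [2,3] "saw" : ((PP\NP)\PP)/N
        [3,4] "gave" : N
    [4,5] "liked" : S\PP
  [5,7] S\(S\NP)   >
    [5,6] "clearly" : (S\(S\NP))/NP
    [6,7] "plan" : NP

YES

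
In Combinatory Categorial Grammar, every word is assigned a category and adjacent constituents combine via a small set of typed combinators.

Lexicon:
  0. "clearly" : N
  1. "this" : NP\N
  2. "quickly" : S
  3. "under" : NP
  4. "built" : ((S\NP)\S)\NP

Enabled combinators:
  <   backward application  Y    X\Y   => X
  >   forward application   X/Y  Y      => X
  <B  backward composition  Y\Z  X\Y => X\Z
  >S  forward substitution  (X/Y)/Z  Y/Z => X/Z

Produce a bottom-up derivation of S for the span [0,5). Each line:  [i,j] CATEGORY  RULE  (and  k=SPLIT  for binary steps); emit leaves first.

[0,1] N  lex  "clearly"
[1,2] NP\N  lex  "this"
[0,2] NP  <  k=1
[2,3] S  lex  "quickly"
[3,4] NP  lex  "under"
[4,5] ((S\NP)\S)\NP  lex  "built"
[3,5] (S\NP)\S  <  k=4
[2,5] S\NP  <  k=3
[0,5] S  <  k=2

[0,5] S   <
  [0,2] NP   <
    [0,1] "clearly" : N
    [1,2] "this" : NP\N
  [2,5] S\NP   <
    [2,3] "quickly" : S
    [3,5] (S\NP)\S   <
      [3,4] "under" : NP
      [4,5] "built" : ((S\NP)\S)\NP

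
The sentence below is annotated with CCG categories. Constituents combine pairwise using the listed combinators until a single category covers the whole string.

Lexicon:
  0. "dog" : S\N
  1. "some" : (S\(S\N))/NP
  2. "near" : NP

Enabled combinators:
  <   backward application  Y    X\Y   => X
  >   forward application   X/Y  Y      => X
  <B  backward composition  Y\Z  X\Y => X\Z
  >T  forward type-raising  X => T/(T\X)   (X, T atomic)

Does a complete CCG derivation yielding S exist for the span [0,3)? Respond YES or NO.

YES

[0,3] S   <
  [0,1] "dog" : S\N
  [1,3] S\(S\N)   >
    [1,2] "some" : (S\(S\N))/NP
    [2,3] "near" : NP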